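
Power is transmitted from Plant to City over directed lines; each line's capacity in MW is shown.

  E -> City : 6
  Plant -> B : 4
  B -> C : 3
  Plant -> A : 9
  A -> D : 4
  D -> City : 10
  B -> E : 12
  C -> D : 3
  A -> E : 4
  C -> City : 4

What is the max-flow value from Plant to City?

12

Augment Plant→A→D→City: bottleneck 4, flow now 4.
Augment Plant→A→E→City: bottleneck 4, flow now 8.
Augment Plant→B→C→City: bottleneck 3, flow now 11.
Augment Plant→B→E→City: bottleneck 1, flow now 12.
No augmenting path remains; maximum flow = 12.
In the residual graph, reachable from Plant: {Plant, A}.
Min-cut edges: Plant→B (4), A→D (4), A→E (4); capacity 4 + 4 + 4 = 12.
This cut is saturated, so no flow can exceed 12.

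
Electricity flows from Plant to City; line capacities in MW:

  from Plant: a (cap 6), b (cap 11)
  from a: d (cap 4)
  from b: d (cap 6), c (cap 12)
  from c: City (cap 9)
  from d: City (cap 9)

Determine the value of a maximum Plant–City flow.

Augment Plant→a→d→City: bottleneck 4, flow now 4.
Augment Plant→b→c→City: bottleneck 9, flow now 13.
Augment Plant→b→d→City: bottleneck 2, flow now 15.
No augmenting path remains; maximum flow = 15.
In the residual graph, reachable from Plant: {Plant, a}.
Min-cut edges: Plant→b (11), a→d (4); capacity 11 + 4 = 15.
This cut is saturated, so no flow can exceed 15.

15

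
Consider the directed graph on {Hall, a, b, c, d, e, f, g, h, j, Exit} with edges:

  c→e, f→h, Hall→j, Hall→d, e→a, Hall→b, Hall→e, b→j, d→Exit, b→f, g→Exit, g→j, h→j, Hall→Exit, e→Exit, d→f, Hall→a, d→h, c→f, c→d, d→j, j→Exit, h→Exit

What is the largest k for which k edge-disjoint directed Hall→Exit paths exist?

Assign every edge capacity 1; by Menger, the answer equals the max flow.
Path Hall→Exit (+1); total 1.
Path Hall→d→Exit (+1); total 2.
Path Hall→e→Exit (+1); total 3.
Path Hall→j→Exit (+1); total 4.
Path Hall→b→f→h→Exit (+1); total 5.
No residual Hall→Exit path; max flow = 5.
Certifying cut of size 5: {Hall→Exit, Hall→b, Hall→d, Hall→e, Hall→j}.

5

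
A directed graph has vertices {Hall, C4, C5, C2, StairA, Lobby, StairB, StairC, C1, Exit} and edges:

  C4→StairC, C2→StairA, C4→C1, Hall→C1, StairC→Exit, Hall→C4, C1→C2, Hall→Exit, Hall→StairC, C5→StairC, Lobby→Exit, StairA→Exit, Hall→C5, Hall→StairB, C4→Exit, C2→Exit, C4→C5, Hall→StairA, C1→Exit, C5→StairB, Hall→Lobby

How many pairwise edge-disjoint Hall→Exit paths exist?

Assign every edge capacity 1; by Menger, the answer equals the max flow.
Path Hall→Exit (+1); total 1.
Path Hall→C4→Exit (+1); total 2.
Path Hall→StairA→Exit (+1); total 3.
Path Hall→Lobby→Exit (+1); total 4.
Path Hall→StairC→Exit (+1); total 5.
Path Hall→C1→Exit (+1); total 6.
No residual Hall→Exit path; max flow = 6.
Certifying cut of size 6: {Hall→C1, Hall→C4, Hall→Exit, Hall→Lobby, Hall→StairA, StairC→Exit}.

6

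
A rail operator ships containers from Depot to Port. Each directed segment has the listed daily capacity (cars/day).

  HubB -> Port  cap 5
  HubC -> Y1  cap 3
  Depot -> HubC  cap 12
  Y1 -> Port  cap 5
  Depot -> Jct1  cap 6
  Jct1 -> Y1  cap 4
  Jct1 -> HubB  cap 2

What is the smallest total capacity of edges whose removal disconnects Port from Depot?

7

Augment Depot→HubC→Y1→Port: bottleneck 3, flow now 3.
Augment Depot→Jct1→HubB→Port: bottleneck 2, flow now 5.
Augment Depot→Jct1→Y1→Port: bottleneck 2, flow now 7.
No augmenting path remains; maximum flow = 7.
By max-flow min-cut, the minimum cut capacity equals the max flow.
In the residual graph, reachable from Depot: {Depot, HubC, Jct1, Y1}.
Min-cut edges: Jct1→HubB (2), Y1→Port (5); capacity 2 + 5 = 7.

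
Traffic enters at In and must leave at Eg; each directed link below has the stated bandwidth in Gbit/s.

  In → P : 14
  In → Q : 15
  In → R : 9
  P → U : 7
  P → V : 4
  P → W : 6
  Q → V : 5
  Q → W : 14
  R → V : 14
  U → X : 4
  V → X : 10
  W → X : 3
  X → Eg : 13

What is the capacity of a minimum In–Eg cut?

Augment In→P→U→X→Eg: bottleneck 4, flow now 4.
Augment In→P→V→X→Eg: bottleneck 4, flow now 8.
Augment In→P→W→X→Eg: bottleneck 3, flow now 11.
Augment In→Q→V→X→Eg: bottleneck 2, flow now 13.
No augmenting path remains; maximum flow = 13.
By max-flow min-cut, the minimum cut capacity equals the max flow.
In the residual graph, reachable from In: {In, P, Q, R, U, V, W, X}.
Min-cut edges: X→Eg (13); capacity 13 = 13.

13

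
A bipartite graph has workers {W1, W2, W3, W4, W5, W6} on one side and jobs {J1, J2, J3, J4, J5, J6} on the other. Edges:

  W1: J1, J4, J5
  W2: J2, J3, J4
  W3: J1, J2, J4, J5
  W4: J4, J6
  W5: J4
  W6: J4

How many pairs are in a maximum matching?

Unit-capacity flow: source→left, listed edges, right→sink; max matching = max flow.
Augmenting path W1→J1 (+1); matched 1.
Augmenting path W2→J2 (+1); matched 2.
Augmenting path W3→J4 (+1); matched 3.
Augmenting path W4→J6 (+1); matched 4.
Augmenting path W5→J4→W3→J5 (+1); matched 5.
No augmenting path remains; maximum matching = 5.
König certificate: {W1, W2, W3, W4, J4} is a vertex cover of size 5 (every listed pair touches it), so no matching can be larger.

5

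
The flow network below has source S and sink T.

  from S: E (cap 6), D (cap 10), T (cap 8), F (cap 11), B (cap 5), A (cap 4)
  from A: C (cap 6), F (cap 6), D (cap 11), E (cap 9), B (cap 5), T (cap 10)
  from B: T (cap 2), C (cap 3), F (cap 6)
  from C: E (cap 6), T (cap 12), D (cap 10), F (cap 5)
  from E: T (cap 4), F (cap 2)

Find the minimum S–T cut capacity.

Augment S→T: bottleneck 8, flow now 8.
Augment S→A→T: bottleneck 4, flow now 12.
Augment S→B→T: bottleneck 2, flow now 14.
Augment S→E→T: bottleneck 4, flow now 18.
Augment S→B→C→T: bottleneck 3, flow now 21.
No augmenting path remains; maximum flow = 21.
By max-flow min-cut, the minimum cut capacity equals the max flow.
In the residual graph, reachable from S: {S, D, E, F}.
Min-cut edges: S→A (4), S→B (5), S→T (8), E→T (4); capacity 4 + 5 + 8 + 4 = 21.

21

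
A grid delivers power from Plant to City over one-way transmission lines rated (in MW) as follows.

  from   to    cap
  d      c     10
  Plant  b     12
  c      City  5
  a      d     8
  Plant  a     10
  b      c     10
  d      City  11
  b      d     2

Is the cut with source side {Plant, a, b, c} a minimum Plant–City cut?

Given cut capacity: 8 + 2 + 5 = 15.
Augment Plant→a→d→City: bottleneck 8, flow now 8.
Augment Plant→b→c→City: bottleneck 5, flow now 13.
Augment Plant→b→d→City: bottleneck 2, flow now 15.
No augmenting path remains; maximum flow = 15.
Cut capacity 15 equals the max flow, so it is a minimum cut.

Yes — it is a minimum cut (capacity 15).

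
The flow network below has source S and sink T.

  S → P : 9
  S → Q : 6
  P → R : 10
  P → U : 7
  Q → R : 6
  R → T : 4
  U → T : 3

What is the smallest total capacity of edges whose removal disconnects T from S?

Augment S→P→R→T: bottleneck 4, flow now 4.
Augment S→P→U→T: bottleneck 3, flow now 7.
No augmenting path remains; maximum flow = 7.
By max-flow min-cut, the minimum cut capacity equals the max flow.
In the residual graph, reachable from S: {S, P, Q, R, U}.
Min-cut edges: R→T (4), U→T (3); capacity 4 + 3 = 7.

7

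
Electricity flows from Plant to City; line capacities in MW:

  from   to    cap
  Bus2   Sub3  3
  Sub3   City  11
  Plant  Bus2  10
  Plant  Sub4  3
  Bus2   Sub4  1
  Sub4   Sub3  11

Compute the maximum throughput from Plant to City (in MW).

7

Augment Plant→Bus2→Sub3→City: bottleneck 3, flow now 3.
Augment Plant→Sub4→Sub3→City: bottleneck 3, flow now 6.
Augment Plant→Bus2→Sub4→Sub3→City: bottleneck 1, flow now 7.
No augmenting path remains; maximum flow = 7.
In the residual graph, reachable from Plant: {Plant, Bus2}.
Min-cut edges: Plant→Sub4 (3), Bus2→Sub4 (1), Bus2→Sub3 (3); capacity 3 + 1 + 3 = 7.
This cut is saturated, so no flow can exceed 7.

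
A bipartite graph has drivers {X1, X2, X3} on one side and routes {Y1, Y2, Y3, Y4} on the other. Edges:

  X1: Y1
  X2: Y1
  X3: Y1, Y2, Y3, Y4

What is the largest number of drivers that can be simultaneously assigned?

Unit-capacity flow: source→left, listed edges, right→sink; max matching = max flow.
Augmenting path X1→Y1 (+1); matched 1.
Augmenting path X3→Y2 (+1); matched 2.
No augmenting path remains; maximum matching = 2.
König certificate: {X3, Y1} is a vertex cover of size 2 (every listed pair touches it), so no matching can be larger.

2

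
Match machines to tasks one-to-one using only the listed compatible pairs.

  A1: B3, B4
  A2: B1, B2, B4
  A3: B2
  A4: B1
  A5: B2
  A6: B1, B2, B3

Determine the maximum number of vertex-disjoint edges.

4

Unit-capacity flow: source→left, listed edges, right→sink; max matching = max flow.
Augmenting path A1→B3 (+1); matched 1.
Augmenting path A2→B1 (+1); matched 2.
Augmenting path A3→B2 (+1); matched 3.
Augmenting path A4→B1→A2→B4 (+1); matched 4.
No augmenting path remains; maximum matching = 4.
König certificate: {B1, B2, B3, B4} is a vertex cover of size 4 (every listed pair touches it), so no matching can be larger.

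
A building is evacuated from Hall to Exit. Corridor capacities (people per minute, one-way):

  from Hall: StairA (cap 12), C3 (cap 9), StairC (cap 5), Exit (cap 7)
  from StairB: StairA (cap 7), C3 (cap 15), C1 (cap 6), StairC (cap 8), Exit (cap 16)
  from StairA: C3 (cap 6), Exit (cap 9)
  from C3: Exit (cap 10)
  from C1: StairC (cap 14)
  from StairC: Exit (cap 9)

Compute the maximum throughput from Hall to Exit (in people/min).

Augment Hall→Exit: bottleneck 7, flow now 7.
Augment Hall→StairA→Exit: bottleneck 9, flow now 16.
Augment Hall→C3→Exit: bottleneck 9, flow now 25.
Augment Hall→StairC→Exit: bottleneck 5, flow now 30.
Augment Hall→StairA→C3→Exit: bottleneck 1, flow now 31.
No augmenting path remains; maximum flow = 31.
In the residual graph, reachable from Hall: {Hall, StairA, C3}.
Min-cut edges: Hall→StairC (5), Hall→Exit (7), StairA→Exit (9), C3→Exit (10); capacity 5 + 7 + 9 + 10 = 31.
This cut is saturated, so no flow can exceed 31.

31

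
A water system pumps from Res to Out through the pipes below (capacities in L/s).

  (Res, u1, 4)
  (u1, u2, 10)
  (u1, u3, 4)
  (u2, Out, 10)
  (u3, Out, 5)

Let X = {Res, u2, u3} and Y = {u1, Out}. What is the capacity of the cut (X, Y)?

19

Edges leaving {Res, u2, u3}: Res→u1 (4), u2→Out (10), u3→Out (5).
Cut capacity = 4 + 10 + 5 = 19.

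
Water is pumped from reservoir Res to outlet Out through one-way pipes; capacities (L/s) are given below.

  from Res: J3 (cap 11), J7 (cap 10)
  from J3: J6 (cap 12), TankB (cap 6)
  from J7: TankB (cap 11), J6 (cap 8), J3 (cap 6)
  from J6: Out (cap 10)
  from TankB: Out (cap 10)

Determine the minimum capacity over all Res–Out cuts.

20

Augment Res→J3→J6→Out: bottleneck 10, flow now 10.
Augment Res→J3→TankB→Out: bottleneck 1, flow now 11.
Augment Res→J7→TankB→Out: bottleneck 9, flow now 20.
No augmenting path remains; maximum flow = 20.
By max-flow min-cut, the minimum cut capacity equals the max flow.
In the residual graph, reachable from Res: {Res, J3, J7, J6, TankB}.
Min-cut edges: J6→Out (10), TankB→Out (10); capacity 10 + 10 = 20.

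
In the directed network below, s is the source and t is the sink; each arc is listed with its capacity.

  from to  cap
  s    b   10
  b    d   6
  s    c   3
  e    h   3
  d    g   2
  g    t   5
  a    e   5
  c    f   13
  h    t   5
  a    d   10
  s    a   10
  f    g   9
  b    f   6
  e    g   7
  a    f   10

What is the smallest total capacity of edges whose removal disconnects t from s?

8

Augment s→a→d→g→t: bottleneck 2, flow now 2.
Augment s→a→e→g→t: bottleneck 3, flow now 5.
Augment s→a→e→h→t: bottleneck 2, flow now 7.
Augment s→a→f→g→e→h→t: bottleneck 1, flow now 8. (uses reverse residual edge)
No augmenting path remains; maximum flow = 8.
By max-flow min-cut, the minimum cut capacity equals the max flow.
In the residual graph, reachable from s: {s, a, b, c, d, e, f, g}.
Min-cut edges: e→h (3), g→t (5); capacity 3 + 5 = 8.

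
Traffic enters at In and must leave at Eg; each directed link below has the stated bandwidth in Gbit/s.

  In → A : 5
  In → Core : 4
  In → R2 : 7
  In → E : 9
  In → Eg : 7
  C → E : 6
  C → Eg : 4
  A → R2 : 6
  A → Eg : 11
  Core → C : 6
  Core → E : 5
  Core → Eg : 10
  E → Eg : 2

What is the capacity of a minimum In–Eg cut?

Augment In→Eg: bottleneck 7, flow now 7.
Augment In→A→Eg: bottleneck 5, flow now 12.
Augment In→Core→Eg: bottleneck 4, flow now 16.
Augment In→E→Eg: bottleneck 2, flow now 18.
No augmenting path remains; maximum flow = 18.
By max-flow min-cut, the minimum cut capacity equals the max flow.
In the residual graph, reachable from In: {In, R2, E}.
Min-cut edges: In→A (5), In→Core (4), In→Eg (7), E→Eg (2); capacity 5 + 4 + 7 + 2 = 18.

18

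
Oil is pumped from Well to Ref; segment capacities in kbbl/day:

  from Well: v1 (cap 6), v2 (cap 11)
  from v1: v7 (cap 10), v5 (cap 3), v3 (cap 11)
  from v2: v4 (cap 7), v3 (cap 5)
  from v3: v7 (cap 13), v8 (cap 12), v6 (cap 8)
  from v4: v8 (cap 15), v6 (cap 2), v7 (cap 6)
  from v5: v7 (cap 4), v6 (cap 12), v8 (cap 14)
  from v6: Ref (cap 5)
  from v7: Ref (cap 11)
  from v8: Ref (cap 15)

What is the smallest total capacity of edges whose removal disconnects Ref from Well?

17

Augment Well→v1→v7→Ref: bottleneck 6, flow now 6.
Augment Well→v2→v3→v6→Ref: bottleneck 5, flow now 11.
Augment Well→v2→v4→v7→Ref: bottleneck 5, flow now 16.
Augment Well→v2→v4→v8→Ref: bottleneck 1, flow now 17.
No augmenting path remains; maximum flow = 17.
By max-flow min-cut, the minimum cut capacity equals the max flow.
In the residual graph, reachable from Well: {Well}.
Min-cut edges: Well→v1 (6), Well→v2 (11); capacity 6 + 11 = 17.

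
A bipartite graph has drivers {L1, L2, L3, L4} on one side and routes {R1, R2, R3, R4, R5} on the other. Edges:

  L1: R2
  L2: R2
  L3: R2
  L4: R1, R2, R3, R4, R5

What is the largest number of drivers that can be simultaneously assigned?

2

Unit-capacity flow: source→left, listed edges, right→sink; max matching = max flow.
Augmenting path L1→R2 (+1); matched 1.
Augmenting path L4→R1 (+1); matched 2.
No augmenting path remains; maximum matching = 2.
König certificate: {L4, R2} is a vertex cover of size 2 (every listed pair touches it), so no matching can be larger.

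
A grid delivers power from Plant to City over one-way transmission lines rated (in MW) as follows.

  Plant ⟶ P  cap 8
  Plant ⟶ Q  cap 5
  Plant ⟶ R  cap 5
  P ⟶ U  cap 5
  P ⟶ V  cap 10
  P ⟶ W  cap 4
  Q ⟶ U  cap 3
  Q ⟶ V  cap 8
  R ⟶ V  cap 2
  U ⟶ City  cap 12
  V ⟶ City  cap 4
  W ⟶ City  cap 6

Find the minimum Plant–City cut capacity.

Augment Plant→P→U→City: bottleneck 5, flow now 5.
Augment Plant→P→V→City: bottleneck 3, flow now 8.
Augment Plant→Q→U→City: bottleneck 3, flow now 11.
Augment Plant→Q→V→City: bottleneck 1, flow now 12.
Augment Plant→Q→V→P→W→City: bottleneck 1, flow now 13. (uses reverse residual edge)
Augment Plant→R→V→P→W→City: bottleneck 2, flow now 15. (uses reverse residual edge)
No augmenting path remains; maximum flow = 15.
By max-flow min-cut, the minimum cut capacity equals the max flow.
In the residual graph, reachable from Plant: {Plant, R}.
Min-cut edges: Plant→P (8), Plant→Q (5), R→V (2); capacity 8 + 5 + 2 = 15.

15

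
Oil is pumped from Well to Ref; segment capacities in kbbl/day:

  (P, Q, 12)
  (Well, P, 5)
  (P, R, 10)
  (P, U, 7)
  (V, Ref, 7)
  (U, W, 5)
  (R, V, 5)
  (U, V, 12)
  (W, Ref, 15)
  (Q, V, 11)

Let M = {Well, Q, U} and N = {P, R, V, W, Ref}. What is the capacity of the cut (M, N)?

Edges leaving {Well, Q, U}: Well→P (5), Q→V (11), U→V (12), U→W (5).
Cut capacity = 5 + 11 + 12 + 5 = 33.

33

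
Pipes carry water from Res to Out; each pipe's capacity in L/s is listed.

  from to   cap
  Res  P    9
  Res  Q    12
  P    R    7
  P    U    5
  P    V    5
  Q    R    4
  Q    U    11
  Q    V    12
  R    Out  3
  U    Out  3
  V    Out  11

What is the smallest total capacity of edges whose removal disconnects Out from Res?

17

Augment Res→P→R→Out: bottleneck 3, flow now 3.
Augment Res→P→U→Out: bottleneck 3, flow now 6.
Augment Res→P→V→Out: bottleneck 3, flow now 9.
Augment Res→Q→V→Out: bottleneck 8, flow now 17.
No augmenting path remains; maximum flow = 17.
By max-flow min-cut, the minimum cut capacity equals the max flow.
In the residual graph, reachable from Res: {Res, P, Q, R, U, V}.
Min-cut edges: R→Out (3), U→Out (3), V→Out (11); capacity 3 + 3 + 11 = 17.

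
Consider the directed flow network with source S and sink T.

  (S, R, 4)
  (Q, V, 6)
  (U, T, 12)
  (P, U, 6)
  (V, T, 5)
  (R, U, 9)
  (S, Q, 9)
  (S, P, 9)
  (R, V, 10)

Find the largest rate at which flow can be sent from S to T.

15

Augment S→P→U→T: bottleneck 6, flow now 6.
Augment S→Q→V→T: bottleneck 5, flow now 11.
Augment S→R→U→T: bottleneck 4, flow now 15.
No augmenting path remains; maximum flow = 15.
In the residual graph, reachable from S: {S, P, Q, V}.
Min-cut edges: S→R (4), P→U (6), V→T (5); capacity 4 + 6 + 5 = 15.
This cut is saturated, so no flow can exceed 15.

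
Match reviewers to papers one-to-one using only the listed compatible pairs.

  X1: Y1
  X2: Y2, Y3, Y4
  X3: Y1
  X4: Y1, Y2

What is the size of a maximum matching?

3

Unit-capacity flow: source→left, listed edges, right→sink; max matching = max flow.
Augmenting path X1→Y1 (+1); matched 1.
Augmenting path X2→Y2 (+1); matched 2.
Augmenting path X4→Y2→X2→Y3 (+1); matched 3.
No augmenting path remains; maximum matching = 3.
König certificate: {X2, X4, Y1} is a vertex cover of size 3 (every listed pair touches it), so no matching can be larger.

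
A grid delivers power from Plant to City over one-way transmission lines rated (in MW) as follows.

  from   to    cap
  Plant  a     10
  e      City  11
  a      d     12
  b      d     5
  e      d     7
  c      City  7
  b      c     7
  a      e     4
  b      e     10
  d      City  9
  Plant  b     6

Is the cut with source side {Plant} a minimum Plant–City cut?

Yes — it is a minimum cut (capacity 16).

Given cut capacity: 10 + 6 = 16.
Augment Plant→a→d→City: bottleneck 9, flow now 9.
Augment Plant→a→e→City: bottleneck 1, flow now 10.
Augment Plant→b→c→City: bottleneck 6, flow now 16.
No augmenting path remains; maximum flow = 16.
Cut capacity 16 equals the max flow, so it is a minimum cut.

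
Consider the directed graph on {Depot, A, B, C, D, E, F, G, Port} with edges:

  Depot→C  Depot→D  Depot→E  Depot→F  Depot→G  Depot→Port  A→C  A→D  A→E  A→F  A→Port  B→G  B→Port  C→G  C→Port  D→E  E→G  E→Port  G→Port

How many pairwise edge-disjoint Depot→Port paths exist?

Assign every edge capacity 1; by Menger, the answer equals the max flow.
Path Depot→Port (+1); total 1.
Path Depot→C→Port (+1); total 2.
Path Depot→E→Port (+1); total 3.
Path Depot→G→Port (+1); total 4.
No residual Depot→Port path; max flow = 4.
Certifying cut of size 4: {Depot→C, Depot→Port, E→Port, G→Port}.

4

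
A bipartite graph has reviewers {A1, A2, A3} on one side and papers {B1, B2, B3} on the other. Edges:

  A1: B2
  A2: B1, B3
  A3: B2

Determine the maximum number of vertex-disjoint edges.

Unit-capacity flow: source→left, listed edges, right→sink; max matching = max flow.
Augmenting path A1→B2 (+1); matched 1.
Augmenting path A2→B1 (+1); matched 2.
No augmenting path remains; maximum matching = 2.
König certificate: {A2, B2} is a vertex cover of size 2 (every listed pair touches it), so no matching can be larger.

2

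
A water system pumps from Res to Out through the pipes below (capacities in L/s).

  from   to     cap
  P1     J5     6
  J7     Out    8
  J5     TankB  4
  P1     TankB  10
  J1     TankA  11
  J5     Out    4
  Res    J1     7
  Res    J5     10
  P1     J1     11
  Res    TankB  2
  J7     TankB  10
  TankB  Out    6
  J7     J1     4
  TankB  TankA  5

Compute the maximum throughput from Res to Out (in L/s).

10

Augment Res→J5→Out: bottleneck 4, flow now 4.
Augment Res→TankB→Out: bottleneck 2, flow now 6.
Augment Res→J5→TankB→Out: bottleneck 4, flow now 10.
No augmenting path remains; maximum flow = 10.
In the residual graph, reachable from Res: {Res, J5, J1, TankA}.
Min-cut edges: Res→TankB (2), J5→TankB (4), J5→Out (4); capacity 2 + 4 + 4 = 10.
This cut is saturated, so no flow can exceed 10.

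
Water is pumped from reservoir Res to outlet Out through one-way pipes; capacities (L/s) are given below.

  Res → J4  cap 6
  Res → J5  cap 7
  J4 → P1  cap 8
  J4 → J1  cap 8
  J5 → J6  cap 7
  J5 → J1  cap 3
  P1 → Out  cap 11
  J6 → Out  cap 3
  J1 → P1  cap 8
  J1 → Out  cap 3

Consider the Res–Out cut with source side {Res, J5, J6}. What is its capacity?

Edges leaving {Res, J5, J6}: Res→J4 (6), J5→J1 (3), J6→Out (3).
Cut capacity = 6 + 3 + 3 = 12.

12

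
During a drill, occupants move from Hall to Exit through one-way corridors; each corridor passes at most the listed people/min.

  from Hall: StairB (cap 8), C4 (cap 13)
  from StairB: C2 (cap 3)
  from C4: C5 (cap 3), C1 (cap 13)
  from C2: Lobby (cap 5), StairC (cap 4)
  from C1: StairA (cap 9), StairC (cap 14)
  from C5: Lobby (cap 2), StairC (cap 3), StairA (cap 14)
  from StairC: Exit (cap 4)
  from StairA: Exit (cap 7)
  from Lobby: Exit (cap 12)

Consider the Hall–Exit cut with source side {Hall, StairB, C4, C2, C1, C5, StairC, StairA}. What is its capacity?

Edges leaving {Hall, StairB, C4, C2, C1, C5, StairC, StairA}: C2→Lobby (5), C5→Lobby (2), StairC→Exit (4), StairA→Exit (7).
Cut capacity = 5 + 2 + 4 + 7 = 18.

18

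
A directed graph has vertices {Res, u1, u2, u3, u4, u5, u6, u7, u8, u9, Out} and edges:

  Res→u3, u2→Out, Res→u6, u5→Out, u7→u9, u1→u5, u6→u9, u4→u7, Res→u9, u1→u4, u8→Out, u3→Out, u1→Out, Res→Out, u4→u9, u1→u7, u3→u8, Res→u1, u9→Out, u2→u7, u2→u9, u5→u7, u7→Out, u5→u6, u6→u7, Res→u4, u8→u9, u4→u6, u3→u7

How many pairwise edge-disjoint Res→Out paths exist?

Assign every edge capacity 1; by Menger, the answer equals the max flow.
Path Res→Out (+1); total 1.
Path Res→u1→Out (+1); total 2.
Path Res→u3→Out (+1); total 3.
Path Res→u9→Out (+1); total 4.
Path Res→u4→u7→Out (+1); total 5.
No residual Res→Out path; max flow = 5.
Certifying cut of size 5: {Res→Out, Res→u1, Res→u3, u7→Out, u9→Out}.

5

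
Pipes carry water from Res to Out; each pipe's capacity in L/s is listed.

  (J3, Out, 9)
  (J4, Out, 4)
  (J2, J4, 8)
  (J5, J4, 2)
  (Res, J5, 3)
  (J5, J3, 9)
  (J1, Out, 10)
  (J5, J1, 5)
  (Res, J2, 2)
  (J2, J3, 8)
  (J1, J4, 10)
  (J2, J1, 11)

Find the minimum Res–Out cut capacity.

Augment Res→J5→J4→Out: bottleneck 2, flow now 2.
Augment Res→J5→J1→Out: bottleneck 1, flow now 3.
Augment Res→J2→J4→Out: bottleneck 2, flow now 5.
No augmenting path remains; maximum flow = 5.
By max-flow min-cut, the minimum cut capacity equals the max flow.
In the residual graph, reachable from Res: {Res}.
Min-cut edges: Res→J5 (3), Res→J2 (2); capacity 3 + 2 = 5.

5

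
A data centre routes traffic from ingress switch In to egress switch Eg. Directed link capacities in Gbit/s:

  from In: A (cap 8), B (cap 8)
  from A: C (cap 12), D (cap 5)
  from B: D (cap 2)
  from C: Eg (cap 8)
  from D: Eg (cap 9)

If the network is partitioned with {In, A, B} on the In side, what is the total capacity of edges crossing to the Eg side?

Edges leaving {In, A, B}: A→C (12), A→D (5), B→D (2).
Cut capacity = 12 + 5 + 2 = 19.

19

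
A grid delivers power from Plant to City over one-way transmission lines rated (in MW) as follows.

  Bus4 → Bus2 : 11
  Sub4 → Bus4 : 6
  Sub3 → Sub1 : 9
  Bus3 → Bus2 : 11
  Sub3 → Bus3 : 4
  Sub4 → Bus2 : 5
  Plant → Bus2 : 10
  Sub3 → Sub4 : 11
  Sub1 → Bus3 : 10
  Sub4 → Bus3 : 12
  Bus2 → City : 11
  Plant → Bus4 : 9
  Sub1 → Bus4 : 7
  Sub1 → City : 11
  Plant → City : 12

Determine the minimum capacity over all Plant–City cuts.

23

Augment Plant→City: bottleneck 12, flow now 12.
Augment Plant→Bus2→City: bottleneck 10, flow now 22.
Augment Plant→Bus4→Bus2→City: bottleneck 1, flow now 23.
No augmenting path remains; maximum flow = 23.
By max-flow min-cut, the minimum cut capacity equals the max flow.
In the residual graph, reachable from Plant: {Plant, Bus4, Bus2}.
Min-cut edges: Plant→City (12), Bus2→City (11); capacity 12 + 11 = 23.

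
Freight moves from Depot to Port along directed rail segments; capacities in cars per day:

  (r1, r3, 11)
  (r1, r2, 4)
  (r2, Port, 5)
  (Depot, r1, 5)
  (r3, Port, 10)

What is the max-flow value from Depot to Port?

Augment Depot→r1→r2→Port: bottleneck 4, flow now 4.
Augment Depot→r1→r3→Port: bottleneck 1, flow now 5.
No augmenting path remains; maximum flow = 5.
In the residual graph, reachable from Depot: {Depot}.
Min-cut edges: Depot→r1 (5); capacity 5 = 5.
This cut is saturated, so no flow can exceed 5.

5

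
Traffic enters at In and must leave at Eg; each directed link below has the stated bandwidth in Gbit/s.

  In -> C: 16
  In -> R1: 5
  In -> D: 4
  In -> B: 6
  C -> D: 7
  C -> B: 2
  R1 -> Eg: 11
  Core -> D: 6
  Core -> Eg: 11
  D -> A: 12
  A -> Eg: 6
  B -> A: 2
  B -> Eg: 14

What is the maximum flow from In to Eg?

Augment In→R1→Eg: bottleneck 5, flow now 5.
Augment In→B→Eg: bottleneck 6, flow now 11.
Augment In→C→B→Eg: bottleneck 2, flow now 13.
Augment In→D→A→Eg: bottleneck 4, flow now 17.
Augment In→C→D→A→Eg: bottleneck 2, flow now 19.
No augmenting path remains; maximum flow = 19.
In the residual graph, reachable from In: {In, C, D, A}.
Min-cut edges: In→R1 (5), In→B (6), C→B (2), A→Eg (6); capacity 5 + 6 + 2 + 6 = 19.
This cut is saturated, so no flow can exceed 19.

19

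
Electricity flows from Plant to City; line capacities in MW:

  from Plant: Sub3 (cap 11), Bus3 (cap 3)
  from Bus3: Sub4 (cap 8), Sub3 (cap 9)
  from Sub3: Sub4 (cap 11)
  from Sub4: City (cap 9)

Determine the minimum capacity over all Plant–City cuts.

Augment Plant→Bus3→Sub4→City: bottleneck 3, flow now 3.
Augment Plant→Sub3→Sub4→City: bottleneck 6, flow now 9.
No augmenting path remains; maximum flow = 9.
By max-flow min-cut, the minimum cut capacity equals the max flow.
In the residual graph, reachable from Plant: {Plant, Bus3, Sub3, Sub4}.
Min-cut edges: Sub4→City (9); capacity 9 = 9.

9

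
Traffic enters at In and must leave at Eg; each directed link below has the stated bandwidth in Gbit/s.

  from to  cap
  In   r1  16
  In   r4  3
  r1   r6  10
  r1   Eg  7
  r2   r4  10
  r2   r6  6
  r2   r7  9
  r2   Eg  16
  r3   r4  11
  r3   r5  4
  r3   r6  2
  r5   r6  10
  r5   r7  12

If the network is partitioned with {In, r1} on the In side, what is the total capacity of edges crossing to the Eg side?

Edges leaving {In, r1}: In→r4 (3), r1→r6 (10), r1→Eg (7).
Cut capacity = 3 + 10 + 7 = 20.

20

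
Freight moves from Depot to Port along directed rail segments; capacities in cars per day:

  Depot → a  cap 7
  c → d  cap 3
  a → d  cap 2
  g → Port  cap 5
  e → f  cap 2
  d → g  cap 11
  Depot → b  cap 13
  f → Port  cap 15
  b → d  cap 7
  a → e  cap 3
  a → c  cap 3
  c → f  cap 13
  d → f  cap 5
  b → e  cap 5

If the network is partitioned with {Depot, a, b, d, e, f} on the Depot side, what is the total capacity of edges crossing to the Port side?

29

Edges leaving {Depot, a, b, d, e, f}: a→c (3), d→g (11), f→Port (15).
Cut capacity = 3 + 11 + 15 = 29.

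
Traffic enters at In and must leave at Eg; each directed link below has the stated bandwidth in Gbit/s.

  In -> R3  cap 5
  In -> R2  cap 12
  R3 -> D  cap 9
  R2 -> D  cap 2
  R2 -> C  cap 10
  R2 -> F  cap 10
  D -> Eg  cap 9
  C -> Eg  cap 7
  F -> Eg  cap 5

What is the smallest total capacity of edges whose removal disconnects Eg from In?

Augment In→R3→D→Eg: bottleneck 5, flow now 5.
Augment In→R2→D→Eg: bottleneck 2, flow now 7.
Augment In→R2→C→Eg: bottleneck 7, flow now 14.
Augment In→R2→F→Eg: bottleneck 3, flow now 17.
No augmenting path remains; maximum flow = 17.
By max-flow min-cut, the minimum cut capacity equals the max flow.
In the residual graph, reachable from In: {In}.
Min-cut edges: In→R3 (5), In→R2 (12); capacity 5 + 12 = 17.

17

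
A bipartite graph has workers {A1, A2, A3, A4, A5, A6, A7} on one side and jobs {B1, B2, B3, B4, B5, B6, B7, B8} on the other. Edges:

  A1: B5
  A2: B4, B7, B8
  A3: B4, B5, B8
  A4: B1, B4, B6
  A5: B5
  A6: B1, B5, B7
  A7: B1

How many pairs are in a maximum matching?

Unit-capacity flow: source→left, listed edges, right→sink; max matching = max flow.
Augmenting path A1→B5 (+1); matched 1.
Augmenting path A2→B4 (+1); matched 2.
Augmenting path A3→B8 (+1); matched 3.
Augmenting path A4→B1 (+1); matched 4.
Augmenting path A6→B7 (+1); matched 5.
Augmenting path A7→B1→A4→B6 (+1); matched 6.
No augmenting path remains; maximum matching = 6.
König certificate: {A2, A3, A4, A6, A7, B5} is a vertex cover of size 6 (every listed pair touches it), so no matching can be larger.

6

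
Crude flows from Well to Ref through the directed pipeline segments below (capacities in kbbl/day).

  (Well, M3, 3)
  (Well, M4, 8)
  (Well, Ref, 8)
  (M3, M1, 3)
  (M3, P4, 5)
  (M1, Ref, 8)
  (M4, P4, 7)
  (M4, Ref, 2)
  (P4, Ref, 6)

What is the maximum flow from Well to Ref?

Augment Well→Ref: bottleneck 8, flow now 8.
Augment Well→M4→Ref: bottleneck 2, flow now 10.
Augment Well→M3→M1→Ref: bottleneck 3, flow now 13.
Augment Well→M4→P4→Ref: bottleneck 6, flow now 19.
No augmenting path remains; maximum flow = 19.
In the residual graph, reachable from Well: {Well}.
Min-cut edges: Well→M3 (3), Well→M4 (8), Well→Ref (8); capacity 3 + 8 + 8 = 19.
This cut is saturated, so no flow can exceed 19.

19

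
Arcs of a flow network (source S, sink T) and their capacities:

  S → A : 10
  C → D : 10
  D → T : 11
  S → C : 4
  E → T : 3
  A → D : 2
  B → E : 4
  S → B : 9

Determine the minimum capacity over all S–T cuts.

9

Augment S→A→D→T: bottleneck 2, flow now 2.
Augment S→B→E→T: bottleneck 3, flow now 5.
Augment S→C→D→T: bottleneck 4, flow now 9.
No augmenting path remains; maximum flow = 9.
By max-flow min-cut, the minimum cut capacity equals the max flow.
In the residual graph, reachable from S: {S, A, B, E}.
Min-cut edges: S→C (4), A→D (2), E→T (3); capacity 4 + 2 + 3 = 9.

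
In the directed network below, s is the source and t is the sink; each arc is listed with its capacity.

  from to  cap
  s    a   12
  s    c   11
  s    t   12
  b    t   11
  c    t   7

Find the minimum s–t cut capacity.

19

Augment s→t: bottleneck 12, flow now 12.
Augment s→c→t: bottleneck 7, flow now 19.
No augmenting path remains; maximum flow = 19.
By max-flow min-cut, the minimum cut capacity equals the max flow.
In the residual graph, reachable from s: {s, a, c}.
Min-cut edges: s→t (12), c→t (7); capacity 12 + 7 = 19.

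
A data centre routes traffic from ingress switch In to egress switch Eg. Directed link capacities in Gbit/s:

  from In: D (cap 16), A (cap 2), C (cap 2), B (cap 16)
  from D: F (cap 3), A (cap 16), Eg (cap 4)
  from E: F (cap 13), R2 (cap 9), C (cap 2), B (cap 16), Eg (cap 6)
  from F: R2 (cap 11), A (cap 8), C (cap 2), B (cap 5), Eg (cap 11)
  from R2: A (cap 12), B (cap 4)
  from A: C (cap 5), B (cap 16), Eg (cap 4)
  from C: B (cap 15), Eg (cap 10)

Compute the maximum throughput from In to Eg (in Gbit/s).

Augment In→D→Eg: bottleneck 4, flow now 4.
Augment In→A→Eg: bottleneck 2, flow now 6.
Augment In→C→Eg: bottleneck 2, flow now 8.
Augment In→D→F→Eg: bottleneck 3, flow now 11.
Augment In→D→A→Eg: bottleneck 2, flow now 13.
Augment In→D→A→C→Eg: bottleneck 5, flow now 18.
No augmenting path remains; maximum flow = 18.
In the residual graph, reachable from In: {In, D, A, B}.
Min-cut edges: In→C (2), D→F (3), D→Eg (4), A→C (5), A→Eg (4); capacity 2 + 3 + 4 + 5 + 4 = 18.
This cut is saturated, so no flow can exceed 18.

18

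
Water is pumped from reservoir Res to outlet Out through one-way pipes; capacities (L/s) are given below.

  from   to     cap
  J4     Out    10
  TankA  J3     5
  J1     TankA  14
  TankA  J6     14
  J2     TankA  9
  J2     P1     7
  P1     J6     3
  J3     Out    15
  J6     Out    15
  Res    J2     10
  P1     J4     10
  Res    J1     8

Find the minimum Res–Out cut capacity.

Augment Res→J2→P1→J4→Out: bottleneck 7, flow now 7.
Augment Res→J2→TankA→J3→Out: bottleneck 3, flow now 10.
Augment Res→J1→TankA→J3→Out: bottleneck 2, flow now 12.
Augment Res→J1→TankA→J6→Out: bottleneck 6, flow now 18.
No augmenting path remains; maximum flow = 18.
By max-flow min-cut, the minimum cut capacity equals the max flow.
In the residual graph, reachable from Res: {Res}.
Min-cut edges: Res→J2 (10), Res→J1 (8); capacity 10 + 8 = 18.

18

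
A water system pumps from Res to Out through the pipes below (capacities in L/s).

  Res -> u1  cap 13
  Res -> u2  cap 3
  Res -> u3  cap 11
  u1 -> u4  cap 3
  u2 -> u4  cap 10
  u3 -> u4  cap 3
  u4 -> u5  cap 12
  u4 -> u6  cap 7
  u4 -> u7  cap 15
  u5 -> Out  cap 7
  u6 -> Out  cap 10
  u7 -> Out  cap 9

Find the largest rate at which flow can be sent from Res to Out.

Augment Res→u1→u4→u5→Out: bottleneck 3, flow now 3.
Augment Res→u2→u4→u5→Out: bottleneck 3, flow now 6.
Augment Res→u3→u4→u5→Out: bottleneck 1, flow now 7.
Augment Res→u3→u4→u6→Out: bottleneck 2, flow now 9.
No augmenting path remains; maximum flow = 9.
In the residual graph, reachable from Res: {Res, u1, u3}.
Min-cut edges: Res→u2 (3), u1→u4 (3), u3→u4 (3); capacity 3 + 3 + 3 = 9.
This cut is saturated, so no flow can exceed 9.

9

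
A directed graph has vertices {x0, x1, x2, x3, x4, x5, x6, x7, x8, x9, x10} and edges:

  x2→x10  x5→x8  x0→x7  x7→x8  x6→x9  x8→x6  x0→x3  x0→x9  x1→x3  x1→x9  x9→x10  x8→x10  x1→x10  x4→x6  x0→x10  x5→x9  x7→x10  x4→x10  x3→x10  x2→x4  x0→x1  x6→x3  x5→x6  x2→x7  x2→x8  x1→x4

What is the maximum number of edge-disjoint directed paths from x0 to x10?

Assign every edge capacity 1; by Menger, the answer equals the max flow.
Path x0→x10 (+1); total 1.
Path x0→x1→x10 (+1); total 2.
Path x0→x3→x10 (+1); total 3.
Path x0→x7→x10 (+1); total 4.
Path x0→x9→x10 (+1); total 5.
No residual x0→x10 path; max flow = 5.
Certifying cut of size 5: {x0→x1, x0→x10, x0→x3, x0→x7, x0→x9}.

5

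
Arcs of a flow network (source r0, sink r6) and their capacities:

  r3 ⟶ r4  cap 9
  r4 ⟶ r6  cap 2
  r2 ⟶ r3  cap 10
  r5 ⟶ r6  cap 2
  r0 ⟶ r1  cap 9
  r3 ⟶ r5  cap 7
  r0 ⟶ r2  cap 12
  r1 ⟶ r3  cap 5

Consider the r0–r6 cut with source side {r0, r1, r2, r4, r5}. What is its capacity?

19

Edges leaving {r0, r1, r2, r4, r5}: r1→r3 (5), r2→r3 (10), r4→r6 (2), r5→r6 (2).
Cut capacity = 5 + 10 + 2 + 2 = 19.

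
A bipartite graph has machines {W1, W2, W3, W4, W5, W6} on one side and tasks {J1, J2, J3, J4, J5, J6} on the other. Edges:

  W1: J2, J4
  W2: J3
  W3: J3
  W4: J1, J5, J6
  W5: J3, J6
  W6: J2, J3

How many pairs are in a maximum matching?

Unit-capacity flow: source→left, listed edges, right→sink; max matching = max flow.
Augmenting path W1→J2 (+1); matched 1.
Augmenting path W2→J3 (+1); matched 2.
Augmenting path W4→J1 (+1); matched 3.
Augmenting path W5→J6 (+1); matched 4.
Augmenting path W6→J2→W1→J4 (+1); matched 5.
No augmenting path remains; maximum matching = 5.
König certificate: {W1, W4, W5, W6, J3} is a vertex cover of size 5 (every listed pair touches it), so no matching can be larger.

5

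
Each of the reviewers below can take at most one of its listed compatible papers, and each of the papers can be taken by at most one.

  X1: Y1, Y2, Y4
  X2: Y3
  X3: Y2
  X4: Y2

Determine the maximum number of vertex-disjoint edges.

3

Unit-capacity flow: source→left, listed edges, right→sink; max matching = max flow.
Augmenting path X1→Y1 (+1); matched 1.
Augmenting path X2→Y3 (+1); matched 2.
Augmenting path X3→Y2 (+1); matched 3.
No augmenting path remains; maximum matching = 3.
König certificate: {X1, X2, Y2} is a vertex cover of size 3 (every listed pair touches it), so no matching can be larger.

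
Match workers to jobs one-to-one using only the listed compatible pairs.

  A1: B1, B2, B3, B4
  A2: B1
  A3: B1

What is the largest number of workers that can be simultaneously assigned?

2

Unit-capacity flow: source→left, listed edges, right→sink; max matching = max flow.
Augmenting path A1→B1 (+1); matched 1.
Augmenting path A2→B1→A1→B2 (+1); matched 2.
No augmenting path remains; maximum matching = 2.
König certificate: {A1, B1} is a vertex cover of size 2 (every listed pair touches it), so no matching can be larger.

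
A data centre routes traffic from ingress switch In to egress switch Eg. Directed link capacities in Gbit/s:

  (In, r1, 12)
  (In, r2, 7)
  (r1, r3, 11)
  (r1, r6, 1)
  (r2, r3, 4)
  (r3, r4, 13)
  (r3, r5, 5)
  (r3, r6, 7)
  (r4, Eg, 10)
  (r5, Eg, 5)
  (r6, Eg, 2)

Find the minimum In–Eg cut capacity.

Augment In→r1→r6→Eg: bottleneck 1, flow now 1.
Augment In→r1→r3→r4→Eg: bottleneck 10, flow now 11.
Augment In→r1→r3→r5→Eg: bottleneck 1, flow now 12.
Augment In→r2→r3→r5→Eg: bottleneck 4, flow now 16.
No augmenting path remains; maximum flow = 16.
By max-flow min-cut, the minimum cut capacity equals the max flow.
In the residual graph, reachable from In: {In, r2}.
Min-cut edges: In→r1 (12), r2→r3 (4); capacity 12 + 4 = 16.

16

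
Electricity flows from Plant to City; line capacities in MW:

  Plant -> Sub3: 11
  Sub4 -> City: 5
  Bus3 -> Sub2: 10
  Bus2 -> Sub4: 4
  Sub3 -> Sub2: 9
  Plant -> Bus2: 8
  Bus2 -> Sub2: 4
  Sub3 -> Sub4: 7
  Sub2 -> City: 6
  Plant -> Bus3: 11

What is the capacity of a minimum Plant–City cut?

11

Augment Plant→Bus3→Sub2→City: bottleneck 6, flow now 6.
Augment Plant→Bus2→Sub4→City: bottleneck 4, flow now 10.
Augment Plant→Sub3→Sub4→City: bottleneck 1, flow now 11.
No augmenting path remains; maximum flow = 11.
By max-flow min-cut, the minimum cut capacity equals the max flow.
In the residual graph, reachable from Plant: {Plant, Bus3, Bus2, Sub3, Sub2, Sub4}.
Min-cut edges: Sub2→City (6), Sub4→City (5); capacity 6 + 5 = 11.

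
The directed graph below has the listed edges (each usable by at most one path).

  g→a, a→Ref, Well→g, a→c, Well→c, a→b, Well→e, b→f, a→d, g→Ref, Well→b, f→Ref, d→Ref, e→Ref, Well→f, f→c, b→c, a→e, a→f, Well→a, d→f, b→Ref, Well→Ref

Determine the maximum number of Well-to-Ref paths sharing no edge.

6

Assign every edge capacity 1; by Menger, the answer equals the max flow.
Path Well→Ref (+1); total 1.
Path Well→a→Ref (+1); total 2.
Path Well→b→Ref (+1); total 3.
Path Well→e→Ref (+1); total 4.
Path Well→f→Ref (+1); total 5.
Path Well→g→Ref (+1); total 6.
No residual Well→Ref path; max flow = 6.
Certifying cut of size 6: {Well→Ref, Well→a, Well→b, Well→e, Well→f, Well→g}.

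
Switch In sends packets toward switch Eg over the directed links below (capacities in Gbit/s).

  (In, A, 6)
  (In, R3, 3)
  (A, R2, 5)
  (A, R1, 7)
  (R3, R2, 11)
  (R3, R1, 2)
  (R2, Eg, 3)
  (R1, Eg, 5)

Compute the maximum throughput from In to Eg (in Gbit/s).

8

Augment In→A→R2→Eg: bottleneck 3, flow now 3.
Augment In→A→R1→Eg: bottleneck 3, flow now 6.
Augment In→R3→R1→Eg: bottleneck 2, flow now 8.
No augmenting path remains; maximum flow = 8.
In the residual graph, reachable from In: {In, A, R3, R2, R1}.
Min-cut edges: R2→Eg (3), R1→Eg (5); capacity 3 + 5 = 8.
This cut is saturated, so no flow can exceed 8.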